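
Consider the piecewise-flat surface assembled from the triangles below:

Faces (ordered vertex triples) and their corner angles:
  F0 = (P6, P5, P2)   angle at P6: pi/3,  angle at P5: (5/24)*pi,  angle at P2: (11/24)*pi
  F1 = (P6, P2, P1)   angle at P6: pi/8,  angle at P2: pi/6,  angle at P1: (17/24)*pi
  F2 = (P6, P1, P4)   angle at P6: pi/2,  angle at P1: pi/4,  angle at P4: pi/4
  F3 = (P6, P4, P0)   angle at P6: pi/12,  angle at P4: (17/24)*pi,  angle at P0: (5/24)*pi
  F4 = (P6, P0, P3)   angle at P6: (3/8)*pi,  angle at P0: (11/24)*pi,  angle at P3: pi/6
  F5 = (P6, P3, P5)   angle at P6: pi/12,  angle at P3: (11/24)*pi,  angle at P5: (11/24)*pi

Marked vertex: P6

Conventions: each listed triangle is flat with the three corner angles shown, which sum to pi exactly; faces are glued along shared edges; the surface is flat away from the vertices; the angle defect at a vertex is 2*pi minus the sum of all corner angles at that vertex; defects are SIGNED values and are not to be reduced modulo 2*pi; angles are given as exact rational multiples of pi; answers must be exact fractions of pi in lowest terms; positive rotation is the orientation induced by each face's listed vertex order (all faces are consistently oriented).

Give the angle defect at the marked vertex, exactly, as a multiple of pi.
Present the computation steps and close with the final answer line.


Sum of corner angles at P6: (3/2)*pi
defect = 2*pi - (3/2)*pi

Answer: defect(P6) = pi/2


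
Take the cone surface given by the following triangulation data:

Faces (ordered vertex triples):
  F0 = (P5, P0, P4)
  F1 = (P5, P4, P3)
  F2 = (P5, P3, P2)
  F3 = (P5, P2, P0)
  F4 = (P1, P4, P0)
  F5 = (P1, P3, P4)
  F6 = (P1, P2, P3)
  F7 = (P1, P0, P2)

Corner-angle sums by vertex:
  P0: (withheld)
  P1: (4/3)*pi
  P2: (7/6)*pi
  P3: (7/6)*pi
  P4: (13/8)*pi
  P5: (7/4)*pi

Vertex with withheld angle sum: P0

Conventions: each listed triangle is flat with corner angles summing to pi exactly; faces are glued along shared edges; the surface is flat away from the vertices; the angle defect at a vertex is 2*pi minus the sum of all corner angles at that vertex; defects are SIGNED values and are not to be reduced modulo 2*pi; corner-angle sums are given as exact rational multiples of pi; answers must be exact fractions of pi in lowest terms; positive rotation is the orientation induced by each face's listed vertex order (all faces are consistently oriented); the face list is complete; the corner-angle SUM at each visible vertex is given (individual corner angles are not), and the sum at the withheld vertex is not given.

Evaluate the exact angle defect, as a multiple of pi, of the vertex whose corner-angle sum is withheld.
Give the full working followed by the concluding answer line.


V = 6, E = 12, F = 8; chi = V - E + F = 2
Gauss-Bonnet: total defect = 2*pi*chi = 4*pi; visible defects sum to (71/24)*pi

Answer: defect(P0) = (25/24)*pi


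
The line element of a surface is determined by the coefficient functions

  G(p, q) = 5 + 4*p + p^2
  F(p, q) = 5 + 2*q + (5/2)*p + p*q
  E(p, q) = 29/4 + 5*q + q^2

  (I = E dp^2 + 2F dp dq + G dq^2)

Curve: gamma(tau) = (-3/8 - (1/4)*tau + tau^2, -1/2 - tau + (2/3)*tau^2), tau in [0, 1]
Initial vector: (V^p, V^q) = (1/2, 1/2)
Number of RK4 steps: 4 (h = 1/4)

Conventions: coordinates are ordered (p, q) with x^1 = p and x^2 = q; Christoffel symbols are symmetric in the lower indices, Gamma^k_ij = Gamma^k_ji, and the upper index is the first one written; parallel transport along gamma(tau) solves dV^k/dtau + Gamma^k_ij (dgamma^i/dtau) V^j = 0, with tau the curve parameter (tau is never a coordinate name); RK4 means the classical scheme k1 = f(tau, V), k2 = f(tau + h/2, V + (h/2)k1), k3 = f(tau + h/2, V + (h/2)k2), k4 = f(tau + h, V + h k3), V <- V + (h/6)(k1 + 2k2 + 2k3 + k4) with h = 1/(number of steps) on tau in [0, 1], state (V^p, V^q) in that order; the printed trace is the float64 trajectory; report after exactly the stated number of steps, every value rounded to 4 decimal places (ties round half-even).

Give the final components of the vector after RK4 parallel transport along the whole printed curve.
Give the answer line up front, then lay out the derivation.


Answer: V^p = 0.4664, V^q = 0.4455

gamma'(tau) = (-1/4 + 2*tau, -1 + (4/3)*tau); f(tau, V)^k = -Gamma^k_ij(gamma(tau)) gamma'^i(tau) V^j; h = 1/4; intermediate values shown to 6 dp
curve data and Christoffel symbols at the stage parameters:
  tau = 0.000000: gamma = (-0.375000, -0.500000), gamma' = (-0.250000, -1.000000); Gamma_ppp = 0.000000, Gamma_ppq = 0.261759, Gamma_pqq = 0.000000, Gamma_qpp = 0.000000, Gamma_qpq = 0.212679, Gamma_qqq = 0.000000
  tau = 0.125000: gamma = (-0.390625, -0.614583), gamma' = (0.000000, -0.833333); Gamma_ppp = 0.000000, Gamma_ppq = 0.263883, Gamma_pqq = 0.000000, Gamma_qpp = 0.000000, Gamma_qpq = 0.225249, Gamma_qqq = 0.000000
  tau = 0.250000: gamma = (-0.375000, -0.708333), gamma' = (0.250000, -0.666667); Gamma_ppp = 0.000000, Gamma_ppq = 0.261531, Gamma_pqq = 0.000000, Gamma_qpp = 0.000000, Gamma_qpq = 0.237202, Gamma_qqq = 0.000000
  tau = 0.375000: gamma = (-0.328125, -0.781250), gamma' = (0.500000, -0.500000); Gamma_ppp = 0.000000, Gamma_ppq = 0.254657, Gamma_pqq = 0.000000, Gamma_qpp = 0.000000, Gamma_qpq = 0.247712, Gamma_qqq = 0.000000
  tau = 0.500000: gamma = (-0.250000, -0.833333), gamma' = (0.750000, -0.333333); Gamma_ppp = 0.000000, Gamma_ppq = 0.243655, Gamma_pqq = 0.000000, Gamma_qpp = 0.000000, Gamma_qpq = 0.255838, Gamma_qqq = 0.000000
  tau = 0.625000: gamma = (-0.140625, -0.864583), gamma' = (1.000000, -0.166667); Gamma_ppp = 0.000000, Gamma_ppq = 0.229311, Gamma_pqq = 0.000000, Gamma_qpp = 0.000000, Gamma_qpq = 0.260714, Gamma_qqq = 0.000000
  tau = 0.750000: gamma = (0.000000, -0.875000), gamma' = (1.250000, 0.000000); Gamma_ppp = 0.000000, Gamma_ppq = 0.212679, Gamma_pqq = 0.000000, Gamma_qpp = 0.000000, Gamma_qpq = 0.261759, Gamma_qqq = 0.000000
  tau = 0.875000: gamma = (0.171875, -0.864583), gamma' = (1.500000, 0.166667); Gamma_ppp = 0.000000, Gamma_ppq = 0.194887, Gamma_pqq = 0.000000, Gamma_qpp = 0.000000, Gamma_qpq = 0.258814, Gamma_qqq = 0.000000
  tau = 1.000000: gamma = (0.375000, -0.833333), gamma' = (1.750000, 0.333333); Gamma_ppp = 0.000000, Gamma_ppq = 0.176959, Gamma_pqq = 0.000000, Gamma_qpp = 0.000000, Gamma_qpq = 0.252166, Gamma_qqq = 0.000000
step 0: V^p = 0.5000, V^q = 0.5000
step 1: k1 = (0.163599, 0.132924), k2 = (0.114448, 0.097692), k3 = (0.113097, 0.096539), k4 = (0.057837, 0.052457); V <- V + (h/6)(k1 + 2k2 + 2k3 + k4): V^p = 0.5282, V^q = 0.5239
step 2: k1 = (0.057837, 0.052457), k2 = (0.000630, 0.000613), k3 = (0.000545, 0.000530), k4 = (-0.052855, -0.055497); V <- V + (h/6)(k1 + 2k2 + 2k3 + k4): V^p = 0.5285, V^q = 0.5239
step 3: k1 = (-0.052811, -0.055451), k2 = (-0.098596, -0.112098), k3 = (-0.097191, -0.110500), k4 = (-0.131928, -0.162373); V <- V + (h/6)(k1 + 2k2 + 2k3 + k4): V^p = 0.5045, V^q = 0.4963
step 4: k1 = (-0.131928, -0.162373), k2 = (-0.154987, -0.205826), k3 = (-0.153305, -0.203593), k4 = (-0.165413, -0.235713); V <- V + (h/6)(k1 + 2k2 + 2k3 + k4): V^p = 0.4664, V^q = 0.4455


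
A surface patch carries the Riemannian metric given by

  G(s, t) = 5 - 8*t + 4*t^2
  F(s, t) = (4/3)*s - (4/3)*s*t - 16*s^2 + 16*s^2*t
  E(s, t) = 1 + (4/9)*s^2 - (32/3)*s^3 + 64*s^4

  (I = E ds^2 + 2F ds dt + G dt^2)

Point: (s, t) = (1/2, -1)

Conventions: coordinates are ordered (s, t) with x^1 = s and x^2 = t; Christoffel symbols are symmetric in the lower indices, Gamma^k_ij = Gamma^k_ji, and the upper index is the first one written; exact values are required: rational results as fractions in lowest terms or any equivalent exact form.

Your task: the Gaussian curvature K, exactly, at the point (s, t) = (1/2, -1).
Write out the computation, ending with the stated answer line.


E = 34/9, F = -20/3, G = 17, EG - F^2 = 178/9 at the point
E_s = 220/9, E_t = 0, F_s = -88/3, F_t = 10/3, G_s = 0, G_t = -16
E_tt = 0, F_st = 44/3, G_ss = 0
Compute both Brioschi determinants and normalise by (EG - F^2)^2.
M1 = [[-E_tt/2 + F_st - G_ss/2, E_s/2, F_s - E_t/2], [F_t - G_s/2, E, F], [G_t/2, F, G]] = [[44/3, 110/9, -88/3], [10/3, 34/9, -20/3], [-8, -20/3, 17]]; det M1 = 44/3
M2 = [[0, E_t/2, G_s/2], [E_t/2, E, F], [G_s/2, F, G]] = [[0, 0, 0], [0, 34/9, -20/3], [0, -20/3, 17]]; det M2 = 0
det M1 - det M2 = 44/3; K = 44/3 / (178/9)^2 = 297/7921

Answer: K = 297/7921


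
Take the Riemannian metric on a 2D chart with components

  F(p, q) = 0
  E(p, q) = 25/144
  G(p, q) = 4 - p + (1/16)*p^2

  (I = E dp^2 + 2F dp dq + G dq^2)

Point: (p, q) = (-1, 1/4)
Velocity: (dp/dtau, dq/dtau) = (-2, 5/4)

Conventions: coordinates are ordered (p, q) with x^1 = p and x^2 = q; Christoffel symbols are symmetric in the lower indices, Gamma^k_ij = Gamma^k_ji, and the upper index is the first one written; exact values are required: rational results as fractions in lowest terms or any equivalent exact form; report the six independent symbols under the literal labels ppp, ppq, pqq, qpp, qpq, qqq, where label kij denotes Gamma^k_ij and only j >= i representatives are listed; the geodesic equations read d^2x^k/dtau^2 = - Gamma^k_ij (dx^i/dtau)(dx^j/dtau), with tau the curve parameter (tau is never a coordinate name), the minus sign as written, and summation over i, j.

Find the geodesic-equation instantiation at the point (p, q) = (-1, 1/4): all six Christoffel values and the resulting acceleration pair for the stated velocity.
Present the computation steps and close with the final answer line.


E = 25/144, F = 0, G = 81/16 at the point
E_p = 0, E_q = 0, F_p = 0, F_q = 0, G_p = -9/8, G_q = 0
EG - F^2 = 225/256;  g^inv = (256/225) * [[81/16, 0], [0, 25/144]]
first-kind symbols [ij,l] = (1/2)(d_i g_jl + d_j g_il - d_l g_ij): [pp,p] = E_p/2 = 0, [pp,q] = F_p - E_q/2 = 0, [pq,p] = E_q/2 = 0, [pq,q] = G_p/2 = -9/16, [qq,p] = F_q - G_p/2 = 9/16, [qq,q] = G_q/2 = 0
Gamma^p_ij = (G*[ij,p] - F*[ij,q])/(EG - F^2), Gamma^q_ij = (E*[ij,q] - F*[ij,p])/(EG - F^2)
Gamma_ppp = 0, Gamma_ppq = 0, Gamma_pqq = 81/25, Gamma_qpp = 0, Gamma_qpq = -1/9, Gamma_qqq = 0
d^2p/dtau^2 = -(Gamma_ppp*(-2)^2 + 2*Gamma_ppq*(-2)*(5/4) + Gamma_pqq*(5/4)^2) = -81/16
d^2q/dtau^2 = -(Gamma_qpp*(-2)^2 + 2*Gamma_qpq*(-2)*(5/4) + Gamma_qqq*(5/4)^2) = -5/9

Answer: Gamma_ppp = 0, Gamma_ppq = 0, Gamma_pqq = 81/25, Gamma_qpp = 0, Gamma_qpq = -1/9, Gamma_qqq = 0; accelerations (d^2p/dtau^2, d^2q/dtau^2) = (-81/16, -5/9)


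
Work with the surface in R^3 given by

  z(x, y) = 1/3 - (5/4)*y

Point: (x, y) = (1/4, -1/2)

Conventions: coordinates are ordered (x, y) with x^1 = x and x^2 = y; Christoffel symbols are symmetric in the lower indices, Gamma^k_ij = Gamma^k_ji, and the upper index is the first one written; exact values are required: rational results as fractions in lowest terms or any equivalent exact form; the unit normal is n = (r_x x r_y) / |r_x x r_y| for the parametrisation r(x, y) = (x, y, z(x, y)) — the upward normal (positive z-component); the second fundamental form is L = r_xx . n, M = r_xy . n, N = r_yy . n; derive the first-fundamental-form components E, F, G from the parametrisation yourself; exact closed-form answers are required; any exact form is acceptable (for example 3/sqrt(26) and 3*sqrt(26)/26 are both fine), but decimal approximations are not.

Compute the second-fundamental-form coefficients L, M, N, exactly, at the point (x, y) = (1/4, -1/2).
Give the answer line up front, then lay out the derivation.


Answer: L = 0, M = 0, N = 0

z_x = 0, z_y = -5/4, z_xx = 0, z_xy = 0, z_yy = 0
E = 1, F = 0, G = 41/16; answer radicand W^2 = 41/16
unnormalised second-form numerators: l = 0, m = 0, n = 0; L = l/sqrt(41/16), and similarly M = m/sqrt(W^2), N = n/sqrt(W^2)


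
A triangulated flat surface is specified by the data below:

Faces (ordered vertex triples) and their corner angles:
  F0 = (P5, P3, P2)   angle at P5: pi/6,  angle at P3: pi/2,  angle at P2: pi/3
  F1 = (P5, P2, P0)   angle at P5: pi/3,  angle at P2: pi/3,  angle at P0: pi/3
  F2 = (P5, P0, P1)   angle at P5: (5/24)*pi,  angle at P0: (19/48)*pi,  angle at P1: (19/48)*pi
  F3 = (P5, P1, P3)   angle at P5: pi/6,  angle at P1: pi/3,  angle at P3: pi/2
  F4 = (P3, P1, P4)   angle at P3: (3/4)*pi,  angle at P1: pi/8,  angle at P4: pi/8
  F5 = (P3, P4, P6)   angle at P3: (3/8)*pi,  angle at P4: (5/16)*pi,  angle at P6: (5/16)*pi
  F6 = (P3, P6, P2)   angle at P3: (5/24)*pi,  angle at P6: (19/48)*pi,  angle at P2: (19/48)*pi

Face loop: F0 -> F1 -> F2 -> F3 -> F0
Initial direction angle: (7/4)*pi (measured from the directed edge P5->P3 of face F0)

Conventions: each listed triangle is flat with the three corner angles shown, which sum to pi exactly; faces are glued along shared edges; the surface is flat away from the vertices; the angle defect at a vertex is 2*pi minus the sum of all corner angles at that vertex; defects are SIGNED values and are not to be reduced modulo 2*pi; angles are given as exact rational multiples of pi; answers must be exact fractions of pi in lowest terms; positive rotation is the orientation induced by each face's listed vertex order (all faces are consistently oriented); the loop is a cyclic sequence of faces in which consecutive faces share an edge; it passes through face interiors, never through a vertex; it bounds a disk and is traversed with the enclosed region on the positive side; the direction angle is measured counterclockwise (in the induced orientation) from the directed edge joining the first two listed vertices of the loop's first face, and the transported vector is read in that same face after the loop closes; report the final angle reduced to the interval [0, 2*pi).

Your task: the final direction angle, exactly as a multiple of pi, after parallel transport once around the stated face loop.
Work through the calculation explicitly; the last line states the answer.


enclosed vertex P5: corner angles sum to (7/8)*pi, defect = 2*pi - (7/8)*pi = (9/8)*pi
adding the enclosed defects to the starting angle (mod 2*pi, induced orientation) gives the holonomy
final angle = (7/4)*pi + (9/8)*pi = (7/8)*pi (mod 2*pi)

Answer: final direction angle = (7/8)*pi


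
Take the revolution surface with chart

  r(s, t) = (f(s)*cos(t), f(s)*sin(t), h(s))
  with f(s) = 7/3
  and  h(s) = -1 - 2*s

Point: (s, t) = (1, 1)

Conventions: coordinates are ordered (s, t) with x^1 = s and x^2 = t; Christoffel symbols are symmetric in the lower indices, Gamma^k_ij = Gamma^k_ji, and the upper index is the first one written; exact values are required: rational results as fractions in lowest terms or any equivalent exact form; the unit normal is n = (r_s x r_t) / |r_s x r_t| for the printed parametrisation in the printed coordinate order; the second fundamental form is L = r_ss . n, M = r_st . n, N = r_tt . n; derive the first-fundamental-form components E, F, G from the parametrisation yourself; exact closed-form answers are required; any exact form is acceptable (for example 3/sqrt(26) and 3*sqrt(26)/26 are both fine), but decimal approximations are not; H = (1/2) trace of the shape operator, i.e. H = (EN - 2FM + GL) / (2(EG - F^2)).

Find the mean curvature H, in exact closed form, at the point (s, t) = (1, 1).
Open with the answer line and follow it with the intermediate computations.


Answer: H = -3/14

f = 7/3, f' = 0, f'' = 0, h' = -2, h'' = 0
E = 4, F = 0, G = 49/9; answer radicand W^2 = 4
unnormalised second-form numerators: l = 0, m = 0, n = -14/3; L = l/sqrt(4), and similarly M = m/sqrt(W^2), N = n/sqrt(W^2)
H = (E*n - 2*F*m + G*l) / (2*(EG - F^2)*sqrt(W^2)); E*n - 2*F*m + G*l = -56/3, EG - F^2 = 196/9, so H = (-3/7)/sqrt(4)


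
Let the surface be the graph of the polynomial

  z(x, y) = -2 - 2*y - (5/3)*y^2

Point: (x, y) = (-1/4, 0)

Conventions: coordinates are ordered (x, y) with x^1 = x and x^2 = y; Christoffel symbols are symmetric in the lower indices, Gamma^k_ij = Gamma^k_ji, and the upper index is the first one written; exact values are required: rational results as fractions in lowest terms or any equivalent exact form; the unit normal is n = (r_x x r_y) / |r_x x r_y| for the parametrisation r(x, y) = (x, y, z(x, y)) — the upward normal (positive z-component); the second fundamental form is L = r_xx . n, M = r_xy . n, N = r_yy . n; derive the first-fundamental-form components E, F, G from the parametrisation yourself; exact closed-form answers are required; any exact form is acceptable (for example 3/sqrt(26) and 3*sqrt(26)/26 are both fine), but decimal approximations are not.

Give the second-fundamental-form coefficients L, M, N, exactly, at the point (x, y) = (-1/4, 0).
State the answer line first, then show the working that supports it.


Answer: L = 0, M = 0, N = -2*sqrt(5)/3

z_x = 0, z_y = -2, z_xx = 0, z_xy = 0, z_yy = -10/3
E = 1, F = 0, G = 5; answer radicand W^2 = 5
unnormalised second-form numerators: l = 0, m = 0, n = -10/3; L = l/sqrt(5), and similarly M = m/sqrt(W^2), N = n/sqrt(W^2)


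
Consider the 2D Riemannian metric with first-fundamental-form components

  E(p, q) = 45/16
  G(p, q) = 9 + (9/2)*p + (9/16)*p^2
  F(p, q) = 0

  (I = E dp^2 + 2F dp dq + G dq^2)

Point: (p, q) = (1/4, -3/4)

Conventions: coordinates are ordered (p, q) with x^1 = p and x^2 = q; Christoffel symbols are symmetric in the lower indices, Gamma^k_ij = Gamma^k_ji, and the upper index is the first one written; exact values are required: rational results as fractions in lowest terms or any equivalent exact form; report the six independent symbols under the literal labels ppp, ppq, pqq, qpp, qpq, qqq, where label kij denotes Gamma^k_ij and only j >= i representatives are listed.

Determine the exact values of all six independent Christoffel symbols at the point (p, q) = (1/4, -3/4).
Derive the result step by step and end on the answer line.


E = 45/16, F = 0, G = 2601/256 at the point
E_p = 0, E_q = 0, F_p = 0, F_q = 0, G_p = 153/32, G_q = 0
EG - F^2 = 117045/4096;  g^inv = (4096/117045) * [[2601/256, 0], [0, 45/16]]
first-kind symbols [ij,l] = (1/2)(d_i g_jl + d_j g_il - d_l g_ij): [pp,p] = E_p/2 = 0, [pp,q] = F_p - E_q/2 = 0, [pq,p] = E_q/2 = 0, [pq,q] = G_p/2 = 153/64, [qq,p] = F_q - G_p/2 = -153/64, [qq,q] = G_q/2 = 0
Gamma^p_ij = (G*[ij,p] - F*[ij,q])/(EG - F^2), Gamma^q_ij = (E*[ij,q] - F*[ij,p])/(EG - F^2)

Answer: Gamma_ppp = 0, Gamma_ppq = 0, Gamma_pqq = -17/20, Gamma_qpp = 0, Gamma_qpq = 4/17, Gamma_qqq = 0


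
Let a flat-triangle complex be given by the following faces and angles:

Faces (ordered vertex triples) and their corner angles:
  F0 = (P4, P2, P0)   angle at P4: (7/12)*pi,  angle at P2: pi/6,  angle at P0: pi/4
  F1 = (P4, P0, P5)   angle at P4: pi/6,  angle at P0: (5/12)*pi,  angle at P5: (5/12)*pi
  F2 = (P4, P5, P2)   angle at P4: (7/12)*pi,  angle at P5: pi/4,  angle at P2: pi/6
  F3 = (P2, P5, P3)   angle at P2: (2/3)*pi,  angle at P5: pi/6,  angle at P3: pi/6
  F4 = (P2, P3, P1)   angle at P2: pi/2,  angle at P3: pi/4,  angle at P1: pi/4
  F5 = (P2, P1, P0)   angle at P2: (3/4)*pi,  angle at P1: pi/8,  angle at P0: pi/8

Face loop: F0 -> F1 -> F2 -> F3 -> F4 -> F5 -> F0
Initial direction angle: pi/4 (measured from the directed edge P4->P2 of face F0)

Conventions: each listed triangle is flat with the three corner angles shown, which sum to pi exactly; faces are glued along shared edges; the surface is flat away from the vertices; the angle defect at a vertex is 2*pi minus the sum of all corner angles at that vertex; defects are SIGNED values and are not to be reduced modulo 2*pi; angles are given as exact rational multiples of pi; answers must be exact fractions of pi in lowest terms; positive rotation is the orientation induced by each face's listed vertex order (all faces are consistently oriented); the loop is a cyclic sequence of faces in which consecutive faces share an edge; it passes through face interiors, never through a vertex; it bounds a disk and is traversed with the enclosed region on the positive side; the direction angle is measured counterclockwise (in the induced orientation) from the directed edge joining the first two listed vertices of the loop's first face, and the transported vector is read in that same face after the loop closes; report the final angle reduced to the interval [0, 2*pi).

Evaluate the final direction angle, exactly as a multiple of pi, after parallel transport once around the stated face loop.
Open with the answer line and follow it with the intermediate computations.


Answer: final direction angle = (2/3)*pi

enclosed vertex P2: corner angles sum to (9/4)*pi, defect = 2*pi - (9/4)*pi = -pi/4
enclosed vertex P4: corner angles sum to (4/3)*pi, defect = 2*pi - (4/3)*pi = (2/3)*pi
transport around the loop rotates by the sum of enclosed defects; add to the initial angle mod 2*pi
final angle = pi/4 + (5/12)*pi = (2/3)*pi (mod 2*pi)


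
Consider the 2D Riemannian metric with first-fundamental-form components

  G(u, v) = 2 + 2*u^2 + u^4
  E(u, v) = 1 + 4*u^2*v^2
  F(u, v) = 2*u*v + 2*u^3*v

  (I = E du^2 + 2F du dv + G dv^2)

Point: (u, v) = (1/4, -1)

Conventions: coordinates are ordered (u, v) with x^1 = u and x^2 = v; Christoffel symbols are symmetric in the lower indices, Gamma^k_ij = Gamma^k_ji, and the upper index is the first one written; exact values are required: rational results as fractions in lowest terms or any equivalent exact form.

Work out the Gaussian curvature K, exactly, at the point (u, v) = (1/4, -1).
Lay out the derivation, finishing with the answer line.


E = 5/4, F = -17/32, G = 545/256, EG - F^2 = 609/256 at the point
E_u = 2, E_v = -1/2, F_u = -19/8, F_v = 17/32, G_u = 17/16, G_v = 0
E_vv = 1/2, F_uv = 19/8, G_uu = 19/4
Brioschi: K = (det M1 - det M2) / (EG - F^2)^2 with the standard first/second-derivative matrices M1, M2.
M1 = [[-E_vv/2 + F_uv - G_uu/2, E_u/2, F_u - E_v/2], [F_v - G_u/2, E, F], [G_v/2, F, G]] = [[-1/4, 1, -17/8], [0, 5/4, -17/32], [0, -17/32, 545/256]]; det M1 = -609/1024
M2 = [[0, E_v/2, G_u/2], [E_v/2, E, F], [G_u/2, F, G]] = [[0, -1/4, 17/32], [-1/4, 5/4, -17/32], [17/32, -17/32, 545/256]]; det M2 = -353/1024
det M1 - det M2 = -1/4; K = -1/4 / (609/256)^2 = -16384/370881

Answer: K = -16384/370881


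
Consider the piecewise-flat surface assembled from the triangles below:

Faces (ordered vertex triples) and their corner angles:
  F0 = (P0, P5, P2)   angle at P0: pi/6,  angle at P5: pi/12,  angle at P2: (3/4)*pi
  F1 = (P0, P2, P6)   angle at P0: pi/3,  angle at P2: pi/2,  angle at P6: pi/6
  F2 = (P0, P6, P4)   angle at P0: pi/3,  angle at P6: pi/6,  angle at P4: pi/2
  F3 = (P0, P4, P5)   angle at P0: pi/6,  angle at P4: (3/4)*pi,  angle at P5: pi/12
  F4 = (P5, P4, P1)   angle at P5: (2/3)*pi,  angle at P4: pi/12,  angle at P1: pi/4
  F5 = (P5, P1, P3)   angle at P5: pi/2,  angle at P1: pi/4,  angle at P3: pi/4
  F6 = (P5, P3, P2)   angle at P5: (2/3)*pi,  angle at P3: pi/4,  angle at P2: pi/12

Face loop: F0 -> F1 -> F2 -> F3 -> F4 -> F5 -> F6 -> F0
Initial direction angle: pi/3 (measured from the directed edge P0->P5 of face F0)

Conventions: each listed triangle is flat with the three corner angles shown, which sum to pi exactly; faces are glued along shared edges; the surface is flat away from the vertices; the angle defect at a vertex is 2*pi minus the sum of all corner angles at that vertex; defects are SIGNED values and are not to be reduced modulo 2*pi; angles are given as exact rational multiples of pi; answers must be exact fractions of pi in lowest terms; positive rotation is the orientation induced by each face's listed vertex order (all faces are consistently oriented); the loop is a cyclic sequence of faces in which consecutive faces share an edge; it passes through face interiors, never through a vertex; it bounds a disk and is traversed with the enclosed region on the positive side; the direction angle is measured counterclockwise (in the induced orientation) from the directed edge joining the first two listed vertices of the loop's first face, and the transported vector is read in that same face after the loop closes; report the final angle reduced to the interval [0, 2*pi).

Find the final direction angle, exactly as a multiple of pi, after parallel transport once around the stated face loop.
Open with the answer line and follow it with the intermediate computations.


Answer: final direction angle = (4/3)*pi

enclosed vertex P0: corner angles sum to pi, defect = 2*pi - pi = pi
enclosed vertex P5: corner angles sum to 2*pi, defect = 2*pi - 2*pi = 0
transport around the loop rotates by the sum of enclosed defects; add to the initial angle mod 2*pi
final angle = pi/3 + pi = (4/3)*pi (mod 2*pi)


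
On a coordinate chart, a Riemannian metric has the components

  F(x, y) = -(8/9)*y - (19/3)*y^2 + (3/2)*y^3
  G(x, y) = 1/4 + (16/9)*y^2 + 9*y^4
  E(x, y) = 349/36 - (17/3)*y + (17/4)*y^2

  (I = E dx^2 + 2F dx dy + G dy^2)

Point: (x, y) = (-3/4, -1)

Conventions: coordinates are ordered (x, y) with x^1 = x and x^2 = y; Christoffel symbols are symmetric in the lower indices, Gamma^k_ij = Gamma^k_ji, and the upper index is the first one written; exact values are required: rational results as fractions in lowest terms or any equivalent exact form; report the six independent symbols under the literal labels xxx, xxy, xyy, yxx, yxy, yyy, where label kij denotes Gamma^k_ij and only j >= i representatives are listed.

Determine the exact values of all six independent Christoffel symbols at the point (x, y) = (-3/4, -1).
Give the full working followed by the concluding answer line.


E = 353/18, F = -125/18, G = 397/36 at the point
E_x = 0, E_y = -85/6, F_x = 0, F_y = 293/18, G_x = 0, G_y = -356/9
EG - F^2 = 4033/24;  g^inv = (24/4033) * [[397/36, 125/18], [125/18, 353/18]]
first-kind symbols [ij,l] = (1/2)(d_i g_jl + d_j g_il - d_l g_ij): [xx,x] = E_x/2 = 0, [xx,y] = F_x - E_y/2 = 85/12, [xy,x] = E_y/2 = -85/12, [xy,y] = G_x/2 = 0, [yy,x] = F_y - G_x/2 = 293/18, [yy,y] = G_y/2 = -178/9
Gamma^x_ij = (G*[ij,x] - F*[ij,y])/(EG - F^2), Gamma^y_ij = (E*[ij,y] - F*[ij,x])/(EG - F^2)

Answer: Gamma_xxx = 10625/36297, Gamma_xxy = -33745/72594, Gamma_xyy = 9107/36297, Gamma_yxx = 30005/36297, Gamma_yxy = -10625/36297, Gamma_yyy = -59362/36297


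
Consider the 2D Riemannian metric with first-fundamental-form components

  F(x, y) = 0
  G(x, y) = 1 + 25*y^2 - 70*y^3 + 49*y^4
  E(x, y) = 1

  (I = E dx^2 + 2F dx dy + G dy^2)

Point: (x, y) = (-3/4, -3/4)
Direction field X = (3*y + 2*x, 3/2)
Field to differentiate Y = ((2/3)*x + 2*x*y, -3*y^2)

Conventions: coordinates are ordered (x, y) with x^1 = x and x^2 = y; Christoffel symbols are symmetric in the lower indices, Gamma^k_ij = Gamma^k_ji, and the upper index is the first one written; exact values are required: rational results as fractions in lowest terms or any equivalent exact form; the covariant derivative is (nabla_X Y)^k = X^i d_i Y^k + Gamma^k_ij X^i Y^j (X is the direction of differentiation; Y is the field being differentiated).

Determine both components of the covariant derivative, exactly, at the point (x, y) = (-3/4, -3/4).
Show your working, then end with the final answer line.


E = 1, F = 0, G = 15385/256 at the point
E_x = 0, E_y = 0, F_x = 0, F_y = 0, G_x = 0, G_y = -3813/16
EG - F^2 = 15385/256;  g^inv = (256/15385) * [[15385/256, 0], [0, 1]]
first-kind symbols [ij,l] = (1/2)(d_i g_jl + d_j g_il - d_l g_ij): [xx,x] = E_x/2 = 0, [xx,y] = F_x - E_y/2 = 0, [xy,x] = E_y/2 = 0, [xy,y] = G_x/2 = 0, [yy,x] = F_y - G_x/2 = 0, [yy,y] = G_y/2 = -3813/32
Gamma^x_ij = (G*[ij,x] - F*[ij,y])/(EG - F^2), Gamma^y_ij = (E*[ij,y] - F*[ij,x])/(EG - F^2)
Gamma_xxx = 0, Gamma_xxy = 0, Gamma_xyy = 0, Gamma_yxx = 0, Gamma_yxy = 0, Gamma_yyy = -30504/15385
X = (-15/4, 3/2), Y = (5/8, -27/16) at the point

Answer: (nabla_X Y)^x = 7/8, (nabla_X Y)^y = 181062/15385


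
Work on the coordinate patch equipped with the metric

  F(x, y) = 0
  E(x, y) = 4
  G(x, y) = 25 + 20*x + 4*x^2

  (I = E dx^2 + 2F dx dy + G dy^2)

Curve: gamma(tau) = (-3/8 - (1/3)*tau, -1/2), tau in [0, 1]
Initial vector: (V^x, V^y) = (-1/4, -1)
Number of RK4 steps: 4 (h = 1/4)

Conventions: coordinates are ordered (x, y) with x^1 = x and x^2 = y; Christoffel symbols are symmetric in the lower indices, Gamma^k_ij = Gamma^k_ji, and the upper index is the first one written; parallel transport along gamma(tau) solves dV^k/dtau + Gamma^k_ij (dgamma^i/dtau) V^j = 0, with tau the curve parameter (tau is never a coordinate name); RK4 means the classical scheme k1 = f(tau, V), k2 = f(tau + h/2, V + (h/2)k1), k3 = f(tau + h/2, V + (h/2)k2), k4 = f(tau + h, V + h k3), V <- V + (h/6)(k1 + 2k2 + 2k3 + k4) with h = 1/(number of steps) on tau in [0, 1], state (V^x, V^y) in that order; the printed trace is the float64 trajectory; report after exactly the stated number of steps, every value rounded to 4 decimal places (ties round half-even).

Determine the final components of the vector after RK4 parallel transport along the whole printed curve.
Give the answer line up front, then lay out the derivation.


Answer: V^x = -0.2500, V^y = -1.1860

gamma'(tau) = (-1/3, 0); f(tau, V)^k = -Gamma^k_ij(gamma(tau)) gamma'^i(tau) V^j; h = 1/4; intermediate values shown to 6 dp
curve data and Christoffel symbols at the stage parameters:
  tau = 0.000000: gamma = (-0.375000, -0.500000), gamma' = (-0.333333, 0.000000); Gamma_xxx = 0.000000, Gamma_xxy = 0.000000, Gamma_xyy = -2.125000, Gamma_yxx = 0.000000, Gamma_yxy = 0.470588, Gamma_yyy = 0.000000
  tau = 0.125000: gamma = (-0.416667, -0.500000), gamma' = (-0.333333, 0.000000); Gamma_xxx = 0.000000, Gamma_xxy = 0.000000, Gamma_xyy = -2.083333, Gamma_yxx = 0.000000, Gamma_yxy = 0.480000, Gamma_yyy = 0.000000
  tau = 0.250000: gamma = (-0.458333, -0.500000), gamma' = (-0.333333, 0.000000); Gamma_xxx = 0.000000, Gamma_xxy = 0.000000, Gamma_xyy = -2.041667, Gamma_yxx = 0.000000, Gamma_yxy = 0.489796, Gamma_yyy = 0.000000
  tau = 0.375000: gamma = (-0.500000, -0.500000), gamma' = (-0.333333, 0.000000); Gamma_xxx = 0.000000, Gamma_xxy = 0.000000, Gamma_xyy = -2.000000, Gamma_yxx = 0.000000, Gamma_yxy = 0.500000, Gamma_yyy = 0.000000
  tau = 0.500000: gamma = (-0.541667, -0.500000), gamma' = (-0.333333, 0.000000); Gamma_xxx = 0.000000, Gamma_xxy = 0.000000, Gamma_xyy = -1.958333, Gamma_yxx = 0.000000, Gamma_yxy = 0.510638, Gamma_yyy = 0.000000
  tau = 0.625000: gamma = (-0.583333, -0.500000), gamma' = (-0.333333, 0.000000); Gamma_xxx = 0.000000, Gamma_xxy = 0.000000, Gamma_xyy = -1.916667, Gamma_yxx = 0.000000, Gamma_yxy = 0.521739, Gamma_yyy = 0.000000
  tau = 0.750000: gamma = (-0.625000, -0.500000), gamma' = (-0.333333, 0.000000); Gamma_xxx = 0.000000, Gamma_xxy = 0.000000, Gamma_xyy = -1.875000, Gamma_yxx = 0.000000, Gamma_yxy = 0.533333, Gamma_yyy = 0.000000
  tau = 0.875000: gamma = (-0.666667, -0.500000), gamma' = (-0.333333, 0.000000); Gamma_xxx = 0.000000, Gamma_xxy = 0.000000, Gamma_xyy = -1.833333, Gamma_yxx = 0.000000, Gamma_yxy = 0.545455, Gamma_yyy = 0.000000
  tau = 1.000000: gamma = (-0.708333, -0.500000), gamma' = (-0.333333, 0.000000); Gamma_xxx = 0.000000, Gamma_xxy = 0.000000, Gamma_xyy = -1.791667, Gamma_yxx = 0.000000, Gamma_yxy = 0.558140, Gamma_yyy = 0.000000
step 0: V^x = -0.2500, V^y = -1.0000
step 1: k1 = (0.000000, -0.156863), k2 = (0.000000, -0.163137), k3 = (0.000000, -0.163263), k4 = (0.000000, -0.169929); V <- V + (h/6)(k1 + 2k2 + 2k3 + k4): V^x = -0.2500, V^y = -1.0408
step 2: k1 = (0.000000, -0.169929), k2 = (0.000000, -0.177010), k3 = (0.000000, -0.177157), k4 = (0.000000, -0.184699); V <- V + (h/6)(k1 + 2k2 + 2k3 + k4): V^x = -0.2500, V^y = -1.0851
step 3: k1 = (0.000000, -0.184699), k2 = (0.000000, -0.192729), k3 = (0.000000, -0.192904), k4 = (0.000000, -0.201481); V <- V + (h/6)(k1 + 2k2 + 2k3 + k4): V^x = -0.2500, V^y = -1.1333
step 4: k1 = (0.000000, -0.201481), k2 = (0.000000, -0.210640), k3 = (0.000000, -0.210848), k4 = (0.000000, -0.220660); V <- V + (h/6)(k1 + 2k2 + 2k3 + k4): V^x = -0.2500, V^y = -1.1860


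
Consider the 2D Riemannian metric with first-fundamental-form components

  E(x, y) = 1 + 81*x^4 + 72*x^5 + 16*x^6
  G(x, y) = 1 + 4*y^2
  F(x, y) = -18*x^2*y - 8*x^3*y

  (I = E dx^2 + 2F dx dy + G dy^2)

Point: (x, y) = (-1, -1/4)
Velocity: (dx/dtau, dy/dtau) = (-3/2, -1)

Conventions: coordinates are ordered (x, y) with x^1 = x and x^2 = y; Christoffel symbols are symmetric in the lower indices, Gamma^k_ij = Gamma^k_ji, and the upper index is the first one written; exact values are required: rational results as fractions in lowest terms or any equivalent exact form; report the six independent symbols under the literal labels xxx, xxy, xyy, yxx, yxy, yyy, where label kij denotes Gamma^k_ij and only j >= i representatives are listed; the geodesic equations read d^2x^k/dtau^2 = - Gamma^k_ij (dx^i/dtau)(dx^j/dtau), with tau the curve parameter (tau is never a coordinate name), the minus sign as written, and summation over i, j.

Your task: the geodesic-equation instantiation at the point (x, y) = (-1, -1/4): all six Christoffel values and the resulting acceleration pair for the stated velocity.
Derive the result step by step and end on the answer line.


E = 26, F = 5/2, G = 5/4 at the point
E_x = -60, E_y = 0, F_x = -3, F_y = -10, G_x = 0, G_y = -2
EG - F^2 = 105/4;  g^inv = (4/105) * [[5/4, -5/2], [-5/2, 26]]
first-kind symbols [ij,l] = (1/2)(d_i g_jl + d_j g_il - d_l g_ij): [xx,x] = E_x/2 = -30, [xx,y] = F_x - E_y/2 = -3, [xy,x] = E_y/2 = 0, [xy,y] = G_x/2 = 0, [yy,x] = F_y - G_x/2 = -10, [yy,y] = G_y/2 = -1
Gamma^x_ij = (G*[ij,x] - F*[ij,y])/(EG - F^2), Gamma^y_ij = (E*[ij,y] - F*[ij,x])/(EG - F^2)
Gamma_xxx = -8/7, Gamma_xxy = 0, Gamma_xyy = -8/21, Gamma_yxx = -4/35, Gamma_yxy = 0, Gamma_yyy = -4/105
d^2x/dtau^2 = -(Gamma_xxx*(-3/2)^2 + 2*Gamma_xxy*(-3/2)*(-1) + Gamma_xyy*(-1)^2) = 62/21
d^2y/dtau^2 = -(Gamma_yxx*(-3/2)^2 + 2*Gamma_yxy*(-3/2)*(-1) + Gamma_yyy*(-1)^2) = 31/105

Answer: Gamma_xxx = -8/7, Gamma_xxy = 0, Gamma_xyy = -8/21, Gamma_yxx = -4/35, Gamma_yxy = 0, Gamma_yyy = -4/105; accelerations (d^2x/dtau^2, d^2y/dtau^2) = (62/21, 31/105)


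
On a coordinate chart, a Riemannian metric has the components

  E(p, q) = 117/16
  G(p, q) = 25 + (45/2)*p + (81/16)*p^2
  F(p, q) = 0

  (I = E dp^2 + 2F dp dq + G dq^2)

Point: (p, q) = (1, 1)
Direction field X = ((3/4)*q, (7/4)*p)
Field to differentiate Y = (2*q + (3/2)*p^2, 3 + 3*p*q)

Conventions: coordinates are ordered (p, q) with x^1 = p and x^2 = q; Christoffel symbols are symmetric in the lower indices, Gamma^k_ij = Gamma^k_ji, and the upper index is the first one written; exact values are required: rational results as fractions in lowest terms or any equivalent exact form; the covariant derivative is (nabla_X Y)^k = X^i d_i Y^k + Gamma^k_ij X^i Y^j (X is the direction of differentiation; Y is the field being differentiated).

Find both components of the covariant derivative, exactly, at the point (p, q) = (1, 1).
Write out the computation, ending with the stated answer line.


E = 117/16, F = 0, G = 841/16 at the point
E_p = 0, E_q = 0, F_p = 0, F_q = 0, G_p = 261/8, G_q = 0
EG - F^2 = 98397/256;  g^inv = (256/98397) * [[841/16, 0], [0, 117/16]]
first-kind symbols [ij,l] = (1/2)(d_i g_jl + d_j g_il - d_l g_ij): [pp,p] = E_p/2 = 0, [pp,q] = F_p - E_q/2 = 0, [pq,p] = E_q/2 = 0, [pq,q] = G_p/2 = 261/16, [qq,p] = F_q - G_p/2 = -261/16, [qq,q] = G_q/2 = 0
Gamma^p_ij = (G*[ij,p] - F*[ij,q])/(EG - F^2), Gamma^q_ij = (E*[ij,q] - F*[ij,p])/(EG - F^2)
Gamma_ppp = 0, Gamma_ppq = 0, Gamma_pqq = -29/13, Gamma_qpp = 0, Gamma_qpq = 9/29, Gamma_qqq = 0
X = (3/4, 7/4), Y = (7/2, 6) at the point

Answer: (nabla_X Y)^p = -919/52, (nabla_X Y)^q = 2505/232


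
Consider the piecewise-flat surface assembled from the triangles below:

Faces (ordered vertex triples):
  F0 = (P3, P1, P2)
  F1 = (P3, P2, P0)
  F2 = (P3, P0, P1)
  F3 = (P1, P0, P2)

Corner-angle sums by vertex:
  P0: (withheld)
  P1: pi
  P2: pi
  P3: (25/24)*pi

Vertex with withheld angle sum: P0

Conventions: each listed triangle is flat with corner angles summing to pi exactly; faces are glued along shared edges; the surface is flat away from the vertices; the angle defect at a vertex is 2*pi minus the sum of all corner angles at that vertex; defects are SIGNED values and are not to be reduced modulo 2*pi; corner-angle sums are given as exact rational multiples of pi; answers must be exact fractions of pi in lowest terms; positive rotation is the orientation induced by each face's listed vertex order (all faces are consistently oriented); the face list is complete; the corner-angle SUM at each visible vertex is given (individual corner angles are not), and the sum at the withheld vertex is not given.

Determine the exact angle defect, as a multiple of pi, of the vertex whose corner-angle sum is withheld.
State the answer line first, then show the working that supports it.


Answer: defect(P0) = (25/24)*pi

V = 4, E = 6, F = 4; chi = V - E + F = 2
Gauss-Bonnet: total defect = 2*pi*chi = 4*pi; visible defects sum to (71/24)*pi


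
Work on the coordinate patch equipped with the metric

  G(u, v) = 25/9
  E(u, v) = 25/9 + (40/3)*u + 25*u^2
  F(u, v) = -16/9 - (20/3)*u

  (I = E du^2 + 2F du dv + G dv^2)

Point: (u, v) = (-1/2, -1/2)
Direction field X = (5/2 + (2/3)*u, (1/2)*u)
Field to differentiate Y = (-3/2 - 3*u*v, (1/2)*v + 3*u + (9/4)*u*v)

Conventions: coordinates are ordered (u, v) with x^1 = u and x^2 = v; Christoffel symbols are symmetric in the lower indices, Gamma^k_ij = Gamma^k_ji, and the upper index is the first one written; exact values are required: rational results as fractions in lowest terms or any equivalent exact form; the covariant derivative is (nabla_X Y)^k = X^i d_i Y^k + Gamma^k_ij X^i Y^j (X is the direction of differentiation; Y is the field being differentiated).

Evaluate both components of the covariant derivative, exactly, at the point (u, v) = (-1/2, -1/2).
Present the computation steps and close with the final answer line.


E = 85/36, F = 14/9, G = 25/9 at the point
E_u = -35/3, E_v = 0, F_u = -20/3, F_v = 0, G_u = 0, G_v = 0
EG - F^2 = 149/36;  g^inv = (36/149) * [[25/9, -14/9], [-14/9, 85/36]]
first-kind symbols [ij,l] = (1/2)(d_i g_jl + d_j g_il - d_l g_ij): [uu,u] = E_u/2 = -35/6, [uu,v] = F_u - E_v/2 = -20/3, [uv,u] = E_v/2 = 0, [uv,v] = G_u/2 = 0, [vv,u] = F_v - G_u/2 = 0, [vv,v] = G_v/2 = 0
Gamma^u_ij = (G*[ij,u] - F*[ij,v])/(EG - F^2), Gamma^v_ij = (E*[ij,v] - F*[ij,u])/(EG - F^2)
Gamma_uuu = -210/149, Gamma_uuv = 0, Gamma_uvv = 0, Gamma_vuu = -240/149, Gamma_vuv = 0, Gamma_vvv = 0
X = (13/6, -1/4), Y = (-9/4, -19/16) at the point

Answer: (nabla_X Y)^u = 11617/1192, (nabla_X Y)^v = 57555/4768


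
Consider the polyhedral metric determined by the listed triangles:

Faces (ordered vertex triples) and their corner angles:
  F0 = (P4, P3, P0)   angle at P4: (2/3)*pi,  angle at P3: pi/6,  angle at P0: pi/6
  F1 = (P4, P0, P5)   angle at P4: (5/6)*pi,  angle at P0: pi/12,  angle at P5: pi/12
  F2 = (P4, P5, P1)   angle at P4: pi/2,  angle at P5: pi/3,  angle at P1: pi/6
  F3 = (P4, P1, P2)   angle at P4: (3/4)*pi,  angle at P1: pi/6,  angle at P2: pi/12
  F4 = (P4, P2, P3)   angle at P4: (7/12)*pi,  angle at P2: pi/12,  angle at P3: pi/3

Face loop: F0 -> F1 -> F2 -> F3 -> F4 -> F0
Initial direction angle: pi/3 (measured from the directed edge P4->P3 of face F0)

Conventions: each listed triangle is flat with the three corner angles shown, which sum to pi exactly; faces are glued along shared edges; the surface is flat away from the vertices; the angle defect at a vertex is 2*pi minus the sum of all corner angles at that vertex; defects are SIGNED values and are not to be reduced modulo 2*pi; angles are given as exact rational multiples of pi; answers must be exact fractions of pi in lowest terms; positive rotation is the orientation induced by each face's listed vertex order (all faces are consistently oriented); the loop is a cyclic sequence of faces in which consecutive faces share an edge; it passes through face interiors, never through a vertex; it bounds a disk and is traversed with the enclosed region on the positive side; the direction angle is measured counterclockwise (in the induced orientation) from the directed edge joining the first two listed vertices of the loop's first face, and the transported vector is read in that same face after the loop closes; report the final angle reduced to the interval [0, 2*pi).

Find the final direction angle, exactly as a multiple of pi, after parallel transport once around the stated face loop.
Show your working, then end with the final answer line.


enclosed vertex P4: corner angles sum to (10/3)*pi, defect = 2*pi - (10/3)*pi = (-4/3)*pi
holonomy = initial angle + sum of enclosed defects (mod 2*pi), positive in the induced orientation
final angle = pi/3 - (4/3)*pi = pi (mod 2*pi)

Answer: final direction angle = pi
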